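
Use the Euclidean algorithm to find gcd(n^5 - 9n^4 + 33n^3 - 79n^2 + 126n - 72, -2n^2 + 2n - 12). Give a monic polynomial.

Euclidean algorithm in ℚ[n]:
  n^5 - 9n^4 + 33n^3 - 79n^2 + 126n - 72 = (-(1/2)n^3 + 4n^2 - (19/2)n + 6)(-2n^2 + 2n - 12) + (0)
Last nonzero remainder: -2n^2 + 2n - 12. Dividing through by -2 gives the monic gcd n^2 - n + 6.

n^2 - n + 6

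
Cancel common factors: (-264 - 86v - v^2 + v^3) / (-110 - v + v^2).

By polynomial division,
  v^3 - v^2 - 86v - 264 = (v)(v^2 - v - 110) + (24v - 264)
  v^2 - v - 110 = ((1/24)v + 5/12)(24v - 264) + (0)
Last nonzero remainder: 24v - 264. Dividing through by 24 gives the monic gcd v - 11.
Cancel v - 11 from numerator and denominator to get the reduced form.

(24 + 10v + v^2)/(10 + v)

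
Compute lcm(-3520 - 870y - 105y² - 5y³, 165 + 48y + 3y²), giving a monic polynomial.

3520 + 1574y + 279y² + 26y³ + y⁴

Euclidean algorithm in ℚ[y]:
  -5y³ - 105y² - 870y - 3520 = (-(5/3)y - 25/3)(3y² + 48y + 165) + (-195y - 2145)
  3y² + 48y + 165 = (-(1/65)y - 1/13)(-195y - 2145) + (0)
Last nonzero remainder: -195y - 2145. Dividing through by -195 gives the monic gcd y + 11.
Then lcm(f, g) = f·g / gcd(f, g); expanding and making the result monic gives the answer.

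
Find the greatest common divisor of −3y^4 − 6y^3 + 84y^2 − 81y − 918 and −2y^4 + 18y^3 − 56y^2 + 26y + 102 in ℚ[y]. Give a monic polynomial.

By polynomial division,
  −3y^4 − 6y^3 + 84y^2 − 81y − 918 = (3/2)(−2y^4 + 18y^3 − 56y^2 + 26y + 102) + (−33y^3 + 168y^2 − 120y − 1071)
  −2y^4 + 18y^3 − 56y^2 + 26y + 102 = ((2/33)y − 86/363)(−33y^3 + 168y^2 − 120y − 1071) + (−(1080/121)y^2 + (7560/121)y − 18360/121)
  −33y^3 + 168y^2 − 120y − 1071 = ((1331/360)y + 847/120)(−(1080/121)y^2 + (7560/121)y − 18360/121) + (0)
Last nonzero remainder: −(1080/121)y^2 + (7560/121)y − 18360/121. Dividing through by −1080/121 gives the monic gcd y^2 − 7y + 17.

y^2 − 7y + 17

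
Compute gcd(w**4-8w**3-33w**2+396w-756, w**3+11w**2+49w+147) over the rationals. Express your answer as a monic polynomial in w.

Repeated division with remainder:
  w**4-8w**3-33w**2+396w-756 = (w-19)(w**3+11w**2+49w+147) + (127w**2+1180w+2037)
  w**3+11w**2+49w+147 = ((1/127)w+217/16129)(127w**2+1180w+2037) + ((275562/16129)w+1928934/16129)
  127w**2+1180w+2037 = ((2048383/275562)w+1564513/91854)((275562/16129)w+1928934/16129) + (0)
Last nonzero remainder: (275562/16129)w+1928934/16129. Dividing through by 275562/16129 gives the monic gcd w+7.

w+7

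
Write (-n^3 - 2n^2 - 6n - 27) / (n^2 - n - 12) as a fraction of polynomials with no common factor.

(-n^2 + n - 9)/(n - 4)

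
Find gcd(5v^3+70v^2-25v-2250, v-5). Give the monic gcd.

v-5

Apply the Euclidean algorithm:
  5v^3+70v^2-25v-2250 = (5v^2+95v+450)(v-5) + (0)
The last nonzero remainder v-5 is already monic.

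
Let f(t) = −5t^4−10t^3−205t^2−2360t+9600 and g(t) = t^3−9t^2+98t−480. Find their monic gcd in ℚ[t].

t^2−3t+80

By polynomial division,
  −5t^4−10t^3−205t^2−2360t+9600 = (−5t−55)(t^3−9t^2+98t−480) + (−210t^2+630t−16800)
  t^3−9t^2+98t−480 = (−(1/210)t+1/35)(−210t^2+630t−16800) + (0)
Last nonzero remainder: −210t^2+630t−16800. Dividing through by −210 gives the monic gcd t^2−3t+80.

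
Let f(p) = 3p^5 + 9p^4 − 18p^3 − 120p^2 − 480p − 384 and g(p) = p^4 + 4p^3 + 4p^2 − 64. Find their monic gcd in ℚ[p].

p^3 + 6p^2 + 16p + 32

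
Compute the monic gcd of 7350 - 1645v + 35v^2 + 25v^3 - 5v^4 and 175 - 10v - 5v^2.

Repeated division with remainder:
  -5v^4 + 25v^3 + 35v^2 - 1645v + 7350 = (v^2 - 7v + 42)(-5v^2 - 10v + 175) + (0)
Last nonzero remainder: -5v^2 - 10v + 175. Dividing through by -5 gives the monic gcd v^2 + 2v - 35.

-35 + 2v + v^2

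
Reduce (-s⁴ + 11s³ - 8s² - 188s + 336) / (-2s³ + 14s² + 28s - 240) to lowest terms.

Euclidean algorithm in ℚ[s]:
  -s⁴ + 11s³ - 8s² - 188s + 336 = ((1/2)s - 2)(-2s³ + 14s² + 28s - 240) + (6s² - 12s - 144)
  -2s³ + 14s² + 28s - 240 = (-(1/3)s + 5/3)(6s² - 12s - 144) + (0)
Last nonzero remainder: 6s² - 12s - 144. Dividing through by 6 gives the monic gcd s² - 2s - 24.
Cancel s² - 2s - 24 from numerator and denominator to get the reduced form.

(s² - 9s + 14)/(2s - 10)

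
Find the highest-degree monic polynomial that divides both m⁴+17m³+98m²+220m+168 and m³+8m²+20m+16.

Apply the Euclidean algorithm:
  m⁴+17m³+98m²+220m+168 = (m+9)(m³+8m²+20m+16) + (6m²+24m+24)
  m³+8m²+20m+16 = ((1/6)m+2/3)(6m²+24m+24) + (0)
Last nonzero remainder: 6m²+24m+24. Dividing through by 6 gives the monic gcd m²+4m+4.

m²+4m+4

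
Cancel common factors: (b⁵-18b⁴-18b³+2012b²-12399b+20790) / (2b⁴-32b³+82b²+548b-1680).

Apply the Euclidean algorithm:
  b⁵-18b⁴-18b³+2012b²-12399b+20790 = ((1/2)b-1)(2b⁴-32b³+82b²+548b-1680) + (-91b³+1820b²-11011b+19110)
  2b⁴-32b³+82b²+548b-1680 = (-(2/91)b-8/91)(-91b³+1820b²-11011b+19110) + (0)
Last nonzero remainder: -91b³+1820b²-11011b+19110. Dividing through by -91 gives the monic gcd b³-20b²+121b-210.
Cancel b³-20b²+121b-210 from numerator and denominator to get the reduced form.

(b²+2b-99)/(2b+8)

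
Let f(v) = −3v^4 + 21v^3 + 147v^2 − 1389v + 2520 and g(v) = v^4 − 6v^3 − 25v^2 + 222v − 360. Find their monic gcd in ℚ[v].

By polynomial division,
  −3v^4 + 21v^3 + 147v^2 − 1389v + 2520 = (−3)(v^4 − 6v^3 − 25v^2 + 222v − 360) + (3v^3 + 72v^2 − 723v + 1440)
  v^4 − 6v^3 − 25v^2 + 222v − 360 = ((1/3)v − 10)(3v^3 + 72v^2 − 723v + 1440) + (936v^2 − 7488v + 14040)
  3v^3 + 72v^2 − 723v + 1440 = ((1/312)v + 4/39)(936v^2 − 7488v + 14040) + (0)
Last nonzero remainder: 936v^2 − 7488v + 14040. Dividing through by 936 gives the monic gcd v^2 − 8v + 15.

v^2 − 8v + 15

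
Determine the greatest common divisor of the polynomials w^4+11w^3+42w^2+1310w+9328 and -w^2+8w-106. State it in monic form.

w^2-8w+106

Euclidean algorithm in ℚ[w]:
  w^4+11w^3+42w^2+1310w+9328 = (-w^2-19w-88)(-w^2+8w-106) + (0)
Last nonzero remainder: -w^2+8w-106. Dividing through by -1 gives the monic gcd w^2-8w+106.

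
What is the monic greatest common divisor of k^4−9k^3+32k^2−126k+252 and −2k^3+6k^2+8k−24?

k−3

Euclidean algorithm in ℚ[k]:
  k^4−9k^3+32k^2−126k+252 = (−(1/2)k+3)(−2k^3+6k^2+8k−24) + (18k^2−162k+324)
  −2k^3+6k^2+8k−24 = (−(1/9)k−2/3)(18k^2−162k+324) + (−64k+192)
  18k^2−162k+324 = (−(9/32)k+27/16)(−64k+192) + (0)
Last nonzero remainder: −64k+192. Dividing through by −64 gives the monic gcd k−3.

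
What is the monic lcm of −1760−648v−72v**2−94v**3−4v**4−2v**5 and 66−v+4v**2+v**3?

5280+2824v+540v**2+318v**3+59v**4+8v**5+v**6

Euclidean algorithm in ℚ[v]:
  −2v**5−4v**4−94v**3−72v**2−648v−1760 = (−2v**2+4v−112)(v**3+4v**2−v+66) + (512v**2−1024v+5632)
  v**3+4v**2−v+66 = ((1/512)v+3/256)(512v**2−1024v+5632) + (0)
Last nonzero remainder: 512v**2−1024v+5632. Dividing through by 512 gives the monic gcd v**2−2v+11.
Then lcm(f, g) = f·g / gcd(f, g); expanding and making the result monic gives the answer.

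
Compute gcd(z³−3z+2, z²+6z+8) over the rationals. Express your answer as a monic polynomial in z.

z+2

Apply the Euclidean algorithm:
  z³−3z+2 = (z−6)(z²+6z+8) + (25z+50)
  z²+6z+8 = ((1/25)z+4/25)(25z+50) + (0)
Last nonzero remainder: 25z+50. Dividing through by 25 gives the monic gcd z+2.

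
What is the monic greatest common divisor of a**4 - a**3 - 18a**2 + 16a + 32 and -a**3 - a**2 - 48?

a + 4

Euclidean algorithm in ℚ[a]:
  a**4 - a**3 - 18a**2 + 16a + 32 = (-a + 2)(-a**3 - a**2 - 48) + (-16a**2 - 32a + 128)
  -a**3 - a**2 - 48 = ((1/16)a - 1/16)(-16a**2 - 32a + 128) + (-10a - 40)
  -16a**2 - 32a + 128 = ((8/5)a - 16/5)(-10a - 40) + (0)
Last nonzero remainder: -10a - 40. Dividing through by -10 gives the monic gcd a + 4.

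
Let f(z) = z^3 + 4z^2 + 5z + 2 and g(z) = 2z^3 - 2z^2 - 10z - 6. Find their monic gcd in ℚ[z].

z^2 + 2z + 1

By polynomial division,
  z^3 + 4z^2 + 5z + 2 = (1/2)(2z^3 - 2z^2 - 10z - 6) + (5z^2 + 10z + 5)
  2z^3 - 2z^2 - 10z - 6 = ((2/5)z - 6/5)(5z^2 + 10z + 5) + (0)
Last nonzero remainder: 5z^2 + 10z + 5. Dividing through by 5 gives the monic gcd z^2 + 2z + 1.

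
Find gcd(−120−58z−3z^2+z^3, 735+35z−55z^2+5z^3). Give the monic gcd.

3+z

Apply the Euclidean algorithm:
  z^3−3z^2−58z−120 = (1/5)(5z^3−55z^2+35z+735) + (8z^2−65z−267)
  5z^3−55z^2+35z+735 = ((5/8)z−115/64)(8z^2−65z−267) + ((5445/64)z+16335/64)
  8z^2−65z−267 = ((512/5445)z−5696/5445)((5445/64)z+16335/64) + (0)
Last nonzero remainder: (5445/64)z+16335/64. Dividing through by 5445/64 gives the monic gcd z+3.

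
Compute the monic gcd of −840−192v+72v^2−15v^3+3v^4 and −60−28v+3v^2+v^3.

By polynomial division,
  3v^4−15v^3+72v^2−192v−840 = (3v−24)(v^3+3v^2−28v−60) + (228v^2−684v−2280)
  v^3+3v^2−28v−60 = ((1/228)v+1/38)(228v^2−684v−2280) + (0)
Last nonzero remainder: 228v^2−684v−2280. Dividing through by 228 gives the monic gcd v^2−3v−10.

−10−3v+v^2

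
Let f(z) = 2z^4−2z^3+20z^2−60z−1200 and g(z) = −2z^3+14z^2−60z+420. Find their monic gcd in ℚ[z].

z^2+30

Repeated division with remainder:
  2z^4−2z^3+20z^2−60z−1200 = (−z−6)(−2z^3+14z^2−60z+420) + (44z^2+1320)
  −2z^3+14z^2−60z+420 = (−(1/22)z+7/22)(44z^2+1320) + (0)
Last nonzero remainder: 44z^2+1320. Dividing through by 44 gives the monic gcd z^2+30.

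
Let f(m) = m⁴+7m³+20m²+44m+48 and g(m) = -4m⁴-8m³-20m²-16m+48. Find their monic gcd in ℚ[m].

Repeated division with remainder:
  m⁴+7m³+20m²+44m+48 = (-1/4)(-4m⁴-8m³-20m²-16m+48) + (5m³+15m²+40m+60)
  -4m⁴-8m³-20m²-16m+48 = (-(4/5)m+4/5)(5m³+15m²+40m+60) + (0)
Last nonzero remainder: 5m³+15m²+40m+60. Dividing through by 5 gives the monic gcd m³+3m²+8m+12.

m³+3m²+8m+12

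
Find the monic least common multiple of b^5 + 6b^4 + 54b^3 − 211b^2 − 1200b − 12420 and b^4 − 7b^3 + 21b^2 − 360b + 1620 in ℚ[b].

b^6 + 18b^4 − 535b^3 + 66b^2 − 5220b + 74520

Euclidean algorithm in ℚ[b]:
  b^5 + 6b^4 + 54b^3 − 211b^2 − 1200b − 12420 = (b + 13)(b^4 − 7b^3 + 21b^2 − 360b + 1620) + (124b^3 − 124b^2 + 1860b − 33480)
  b^4 − 7b^3 + 21b^2 − 360b + 1620 = ((1/124)b − 3/62)(124b^3 − 124b^2 + 1860b − 33480) + (0)
Last nonzero remainder: 124b^3 − 124b^2 + 1860b − 33480. Dividing through by 124 gives the monic gcd b^3 − b^2 + 15b − 270.
Then lcm(f, g) = f·g / gcd(f, g); expanding and making the result monic gives the answer.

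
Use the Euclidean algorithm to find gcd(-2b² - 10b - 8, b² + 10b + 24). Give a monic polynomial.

By polynomial division,
  -2b² - 10b - 8 = (-2)(b² + 10b + 24) + (10b + 40)
  b² + 10b + 24 = ((1/10)b + 3/5)(10b + 40) + (0)
Last nonzero remainder: 10b + 40. Dividing through by 10 gives the monic gcd b + 4.

b + 4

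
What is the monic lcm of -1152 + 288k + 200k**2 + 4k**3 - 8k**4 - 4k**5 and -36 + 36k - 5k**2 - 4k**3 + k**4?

-576 + 432k + 28k**2 - 48k**3 - 5k**4 + k**6

Euclidean algorithm in ℚ[k]:
  -4k**5 - 8k**4 + 4k**3 + 200k**2 + 288k - 1152 = (-4k - 24)(k**4 - 4k**3 - 5k**2 + 36k - 36) + (-112k**3 + 224k**2 + 1008k - 2016)
  k**4 - 4k**3 - 5k**2 + 36k - 36 = (-(1/112)k + 1/56)(-112k**3 + 224k**2 + 1008k - 2016) + (0)
Last nonzero remainder: -112k**3 + 224k**2 + 1008k - 2016. Dividing through by -112 gives the monic gcd k**3 - 2k**2 - 9k + 18.
Then lcm(f, g) = f·g / gcd(f, g); expanding and making the result monic gives the answer.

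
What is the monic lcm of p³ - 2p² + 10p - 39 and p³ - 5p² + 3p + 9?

p⁵ - 4p⁴ + 11p³ - 53p² + 48p + 117

By polynomial division,
  p³ - 2p² + 10p - 39 = (p³ - 5p² + 3p + 9) + (3p² + 7p - 48)
  p³ - 5p² + 3p + 9 = ((1/3)p - 22/9)(3p² + 7p - 48) + ((325/9)p - 325/3)
  3p² + 7p - 48 = ((27/325)p + 144/325)((325/9)p - 325/3) + (0)
Last nonzero remainder: (325/9)p - 325/3. Dividing through by 325/9 gives the monic gcd p - 3.
Then lcm(f, g) = f·g / gcd(f, g); expanding and making the result monic gives the answer.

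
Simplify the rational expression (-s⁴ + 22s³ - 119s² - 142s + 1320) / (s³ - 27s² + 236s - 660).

(-s² + s + 12)/(s - 6)

By polynomial division,
  -s⁴ + 22s³ - 119s² - 142s + 1320 = (-s - 5)(s³ - 27s² + 236s - 660) + (-18s² + 378s - 1980)
  s³ - 27s² + 236s - 660 = (-(1/18)s + 1/3)(-18s² + 378s - 1980) + (0)
Last nonzero remainder: -18s² + 378s - 1980. Dividing through by -18 gives the monic gcd s² - 21s + 110.
Cancel s² - 21s + 110 from numerator and denominator to get the reduced form.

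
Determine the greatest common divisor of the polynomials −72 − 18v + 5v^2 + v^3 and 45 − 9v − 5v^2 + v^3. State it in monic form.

3 + v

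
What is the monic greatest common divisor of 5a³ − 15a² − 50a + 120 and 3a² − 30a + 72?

a − 4

Repeated division with remainder:
  5a³ − 15a² − 50a + 120 = ((5/3)a + 35/3)(3a² − 30a + 72) + (180a − 720)
  3a² − 30a + 72 = ((1/60)a − 1/10)(180a − 720) + (0)
Last nonzero remainder: 180a − 720. Dividing through by 180 gives the monic gcd a − 4.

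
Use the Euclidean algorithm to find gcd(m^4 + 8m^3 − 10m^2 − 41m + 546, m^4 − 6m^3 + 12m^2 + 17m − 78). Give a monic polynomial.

Euclidean algorithm in ℚ[m]:
  m^4 + 8m^3 − 10m^2 − 41m + 546 = (m^4 − 6m^3 + 12m^2 + 17m − 78) + (14m^3 − 22m^2 − 58m + 624)
  m^4 − 6m^3 + 12m^2 + 17m − 78 = ((1/14)m − 31/98)(14m^3 − 22m^2 − 58m + 624) + ((450/49)m^2 − (2250/49)m + 5850/49)
  14m^3 − 22m^2 − 58m + 624 = ((343/225)m + 392/75)((450/49)m^2 − (2250/49)m + 5850/49) + (0)
Last nonzero remainder: (450/49)m^2 − (2250/49)m + 5850/49. Dividing through by 450/49 gives the monic gcd m^2 − 5m + 13.

m^2 − 5m + 13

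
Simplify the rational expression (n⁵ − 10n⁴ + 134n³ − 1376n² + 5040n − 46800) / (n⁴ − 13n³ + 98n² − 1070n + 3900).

(n² − 2n + 60)/(n − 5)

Euclidean algorithm in ℚ[n]:
  n⁵ − 10n⁴ + 134n³ − 1376n² + 5040n − 46800 = (n + 3)(n⁴ − 13n³ + 98n² − 1070n + 3900) + (75n³ − 600n² + 4350n − 58500)
  n⁴ − 13n³ + 98n² − 1070n + 3900 = ((1/75)n − 1/15)(75n³ − 600n² + 4350n − 58500) + (0)
Last nonzero remainder: 75n³ − 600n² + 4350n − 58500. Dividing through by 75 gives the monic gcd n³ − 8n² + 58n − 780.
Cancel n³ − 8n² + 58n − 780 from numerator and denominator to get the reduced form.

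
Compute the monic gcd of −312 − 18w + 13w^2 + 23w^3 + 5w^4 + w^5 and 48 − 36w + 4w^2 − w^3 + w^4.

−24 + 6w + w^2 + w^3

By polynomial division,
  w^5 + 5w^4 + 23w^3 + 13w^2 − 18w − 312 = (w + 6)(w^4 − w^3 + 4w^2 − 36w + 48) + (25w^3 + 25w^2 + 150w − 600)
  w^4 − w^3 + 4w^2 − 36w + 48 = ((1/25)w − 2/25)(25w^3 + 25w^2 + 150w − 600) + (0)
Last nonzero remainder: 25w^3 + 25w^2 + 150w − 600. Dividing through by 25 gives the monic gcd w^3 + w^2 + 6w − 24.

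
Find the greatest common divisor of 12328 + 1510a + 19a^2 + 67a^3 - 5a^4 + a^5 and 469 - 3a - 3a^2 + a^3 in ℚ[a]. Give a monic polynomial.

By polynomial division,
  a^5 - 5a^4 + 67a^3 + 19a^2 + 1510a + 12328 = (a^2 - 2a + 64)(a^3 - 3a^2 - 3a + 469) + (-264a^2 + 2640a - 17688)
  a^3 - 3a^2 - 3a + 469 = (-(1/264)a - 7/264)(-264a^2 + 2640a - 17688) + (0)
Last nonzero remainder: -264a^2 + 2640a - 17688. Dividing through by -264 gives the monic gcd a^2 - 10a + 67.

67 - 10a + a^2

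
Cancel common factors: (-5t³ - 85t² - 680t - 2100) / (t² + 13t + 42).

By polynomial division,
  -5t³ - 85t² - 680t - 2100 = (-5t - 20)(t² + 13t + 42) + (-210t - 1260)
  t² + 13t + 42 = (-(1/210)t - 1/30)(-210t - 1260) + (0)
Last nonzero remainder: -210t - 1260. Dividing through by -210 gives the monic gcd t + 6.
Cancel t + 6 from numerator and denominator to get the reduced form.

(-5t² - 55t - 350)/(t + 7)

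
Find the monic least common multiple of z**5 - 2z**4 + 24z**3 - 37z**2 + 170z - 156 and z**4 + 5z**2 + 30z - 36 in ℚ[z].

Euclidean algorithm in ℚ[z]:
  z**5 - 2z**4 + 24z**3 - 37z**2 + 170z - 156 = (z - 2)(z**4 + 5z**2 + 30z - 36) + (19z**3 - 57z**2 + 266z - 228)
  z**4 + 5z**2 + 30z - 36 = ((1/19)z + 3/19)(19z**3 - 57z**2 + 266z - 228) + (0)
Last nonzero remainder: 19z**3 - 57z**2 + 266z - 228. Dividing through by 19 gives the monic gcd z**3 - 3z**2 + 14z - 12.
Then lcm(f, g) = f·g / gcd(f, g); expanding and making the result monic gives the answer.

z**6 + z**5 + 18z**4 + 35z**3 + 59z**2 + 354z - 468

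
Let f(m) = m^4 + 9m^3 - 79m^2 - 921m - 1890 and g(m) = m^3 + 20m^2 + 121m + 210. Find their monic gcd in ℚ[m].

m^2 + 10m + 21

By polynomial division,
  m^4 + 9m^3 - 79m^2 - 921m - 1890 = (m - 11)(m^3 + 20m^2 + 121m + 210) + (20m^2 + 200m + 420)
  m^3 + 20m^2 + 121m + 210 = ((1/20)m + 1/2)(20m^2 + 200m + 420) + (0)
Last nonzero remainder: 20m^2 + 200m + 420. Dividing through by 20 gives the monic gcd m^2 + 10m + 21.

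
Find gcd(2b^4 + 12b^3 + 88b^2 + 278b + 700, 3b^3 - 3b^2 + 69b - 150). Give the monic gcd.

Repeated division with remainder:
  2b^4 + 12b^3 + 88b^2 + 278b + 700 = ((2/3)b + 14/3)(3b^3 - 3b^2 + 69b - 150) + (56b^2 + 56b + 1400)
  3b^3 - 3b^2 + 69b - 150 = ((3/56)b - 3/28)(56b^2 + 56b + 1400) + (0)
Last nonzero remainder: 56b^2 + 56b + 1400. Dividing through by 56 gives the monic gcd b^2 + b + 25.

b^2 + b + 25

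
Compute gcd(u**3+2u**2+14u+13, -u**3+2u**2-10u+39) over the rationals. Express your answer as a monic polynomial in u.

Repeated division with remainder:
  u**3+2u**2+14u+13 = (-1)(-u**3+2u**2-10u+39) + (4u**2+4u+52)
  -u**3+2u**2-10u+39 = (-(1/4)u+3/4)(4u**2+4u+52) + (0)
Last nonzero remainder: 4u**2+4u+52. Dividing through by 4 gives the monic gcd u**2+u+13.

u**2+u+13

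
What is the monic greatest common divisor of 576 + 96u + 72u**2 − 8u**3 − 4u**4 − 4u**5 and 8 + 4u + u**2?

8 + 4u + u**2

Repeated division with remainder:
  −4u**5 − 4u**4 − 8u**3 + 72u**2 + 96u + 576 = (−4u**3 + 12u**2 − 24u + 72)(u**2 + 4u + 8) + (0)
The last nonzero remainder u**2 + 4u + 8 is already monic.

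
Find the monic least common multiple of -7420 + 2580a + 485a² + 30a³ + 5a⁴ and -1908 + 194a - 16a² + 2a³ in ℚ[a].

13356 - 6128a - 357a² + 43a³ - 3a⁴ + a⁵

Euclidean algorithm in ℚ[a]:
  5a⁴ + 30a³ + 485a² + 2580a - 7420 = ((5/2)a + 35)(2a³ - 16a² + 194a - 1908) + (560a² + 560a + 59360)
  2a³ - 16a² + 194a - 1908 = ((1/280)a - 9/280)(560a² + 560a + 59360) + (0)
Last nonzero remainder: 560a² + 560a + 59360. Dividing through by 560 gives the monic gcd a² + a + 106.
Then lcm(f, g) = f·g / gcd(f, g); expanding and making the result monic gives the answer.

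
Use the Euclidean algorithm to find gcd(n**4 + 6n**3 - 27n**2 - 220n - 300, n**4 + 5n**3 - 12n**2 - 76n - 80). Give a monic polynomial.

Euclidean algorithm in ℚ[n]:
  n**4 + 6n**3 - 27n**2 - 220n - 300 = (n**4 + 5n**3 - 12n**2 - 76n - 80) + (n**3 - 15n**2 - 144n - 220)
  n**4 + 5n**3 - 12n**2 - 76n - 80 = (n + 20)(n**3 - 15n**2 - 144n - 220) + (432n**2 + 3024n + 4320)
  n**3 - 15n**2 - 144n - 220 = ((1/432)n - 11/216)(432n**2 + 3024n + 4320) + (0)
Last nonzero remainder: 432n**2 + 3024n + 4320. Dividing through by 432 gives the monic gcd n**2 + 7n + 10.

n**2 + 7n + 10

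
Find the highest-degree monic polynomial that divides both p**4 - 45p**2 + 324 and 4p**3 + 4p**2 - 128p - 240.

p - 6

Repeated division with remainder:
  p**4 - 45p**2 + 324 = ((1/4)p - 1/4)(4p**3 + 4p**2 - 128p - 240) + (-12p**2 + 28p + 264)
  4p**3 + 4p**2 - 128p - 240 = (-(1/3)p - 10/9)(-12p**2 + 28p + 264) + (-(80/9)p + 160/3)
  -12p**2 + 28p + 264 = ((27/20)p + 99/20)(-(80/9)p + 160/3) + (0)
Last nonzero remainder: -(80/9)p + 160/3. Dividing through by -80/9 gives the monic gcd p - 6.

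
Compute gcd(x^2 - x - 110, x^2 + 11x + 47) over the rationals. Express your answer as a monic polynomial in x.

Apply the Euclidean algorithm:
  x^2 - x - 110 = (x^2 + 11x + 47) + (-12x - 157)
  x^2 + 11x + 47 = (-(1/12)x + 25/144)(-12x - 157) + (10693/144)
  -12x - 157 = (-(1728/10693)x - 22608/10693)(10693/144) + (0)
The last nonzero remainder is the constant 10693/144, so the polynomials are coprime and gcd = 1.

1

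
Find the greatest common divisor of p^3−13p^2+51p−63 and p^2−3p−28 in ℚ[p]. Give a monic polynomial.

Repeated division with remainder:
  p^3−13p^2+51p−63 = (p−10)(p^2−3p−28) + (49p−343)
  p^2−3p−28 = ((1/49)p+4/49)(49p−343) + (0)
Last nonzero remainder: 49p−343. Dividing through by 49 gives the monic gcd p−7.

p−7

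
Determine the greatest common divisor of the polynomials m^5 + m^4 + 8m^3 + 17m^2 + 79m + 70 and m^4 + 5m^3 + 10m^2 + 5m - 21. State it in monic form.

m^2 + 3m + 7

Repeated division with remainder:
  m^5 + m^4 + 8m^3 + 17m^2 + 79m + 70 = (m - 4)(m^4 + 5m^3 + 10m^2 + 5m - 21) + (18m^3 + 52m^2 + 120m - 14)
  m^4 + 5m^3 + 10m^2 + 5m - 21 = ((1/18)m + 19/162)(18m^3 + 52m^2 + 120m - 14) + (-(224/81)m^2 - (224/27)m - 1568/81)
  18m^3 + 52m^2 + 120m - 14 = (-(729/112)m + 81/112)(-(224/81)m^2 - (224/27)m - 1568/81) + (0)
Last nonzero remainder: -(224/81)m^2 - (224/27)m - 1568/81. Dividing through by -224/81 gives the monic gcd m^2 + 3m + 7.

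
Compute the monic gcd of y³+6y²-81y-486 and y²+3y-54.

y+9

Euclidean algorithm in ℚ[y]:
  y³+6y²-81y-486 = (y+3)(y²+3y-54) + (-36y-324)
  y²+3y-54 = (-(1/36)y+1/6)(-36y-324) + (0)
Last nonzero remainder: -36y-324. Dividing through by -36 gives the monic gcd y+9.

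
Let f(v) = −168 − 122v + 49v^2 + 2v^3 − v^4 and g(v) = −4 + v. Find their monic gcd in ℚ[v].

−4 + v

By polynomial division,
  −v^4 + 2v^3 + 49v^2 − 122v − 168 = (−v^3 − 2v^2 + 41v + 42)(v − 4) + (0)
The last nonzero remainder v − 4 is already monic.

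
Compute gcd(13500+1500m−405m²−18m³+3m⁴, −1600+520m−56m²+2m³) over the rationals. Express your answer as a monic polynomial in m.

100−20m+m²

Euclidean algorithm in ℚ[m]:
  3m⁴−18m³−405m²+1500m+13500 = ((3/2)m+33)(2m³−56m²+520m−1600) + (663m²−13260m+66300)
  2m³−56m²+520m−1600 = ((2/663)m−16/663)(663m²−13260m+66300) + (0)
Last nonzero remainder: 663m²−13260m+66300. Dividing through by 663 gives the monic gcd m²−20m+100.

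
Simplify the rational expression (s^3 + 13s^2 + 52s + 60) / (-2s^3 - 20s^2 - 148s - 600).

(-s^2 - 7s - 10)/(2s^2 + 8s + 100)

Euclidean algorithm in ℚ[s]:
  s^3 + 13s^2 + 52s + 60 = (-1/2)(-2s^3 - 20s^2 - 148s - 600) + (3s^2 - 22s - 240)
  -2s^3 - 20s^2 - 148s - 600 = (-(2/3)s - 104/9)(3s^2 - 22s - 240) + (-(5060/9)s - 10120/3)
  3s^2 - 22s - 240 = (-(27/5060)s + 18/253)(-(5060/9)s - 10120/3) + (0)
Last nonzero remainder: -(5060/9)s - 10120/3. Dividing through by -5060/9 gives the monic gcd s + 6.
Cancel s + 6 from numerator and denominator to get the reduced form.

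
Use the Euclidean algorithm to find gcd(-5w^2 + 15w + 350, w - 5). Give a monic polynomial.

By polynomial division,
  -5w^2 + 15w + 350 = (-5w - 10)(w - 5) + (300)
  w - 5 = ((1/300)w - 1/60)(300) + (0)
The last nonzero remainder is the constant 300, so the polynomials are coprime and gcd = 1.

1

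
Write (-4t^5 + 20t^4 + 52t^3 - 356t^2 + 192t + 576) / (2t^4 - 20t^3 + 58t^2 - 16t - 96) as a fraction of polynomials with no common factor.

Euclidean algorithm in ℚ[t]:
  -4t^5 + 20t^4 + 52t^3 - 356t^2 + 192t + 576 = (-2t - 10)(2t^4 - 20t^3 + 58t^2 - 16t - 96) + (-32t^3 + 192t^2 - 160t - 384)
  2t^4 - 20t^3 + 58t^2 - 16t - 96 = (-(1/16)t + 1/4)(-32t^3 + 192t^2 - 160t - 384) + (0)
Last nonzero remainder: -32t^3 + 192t^2 - 160t - 384. Dividing through by -32 gives the monic gcd t^3 - 6t^2 + 5t + 12.
Cancel t^3 - 6t^2 + 5t + 12 from numerator and denominator to get the reduced form.

(-2t^2 - 2t + 24)/(t - 4)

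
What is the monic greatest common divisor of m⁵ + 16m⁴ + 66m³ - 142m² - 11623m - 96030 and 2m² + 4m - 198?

m² + 2m - 99

Repeated division with remainder:
  m⁵ + 16m⁴ + 66m³ - 142m² - 11623m - 96030 = ((1/2)m³ + 7m² + (137/2)m + 485)(2m² + 4m - 198) + (0)
Last nonzero remainder: 2m² + 4m - 198. Dividing through by 2 gives the monic gcd m² + 2m - 99.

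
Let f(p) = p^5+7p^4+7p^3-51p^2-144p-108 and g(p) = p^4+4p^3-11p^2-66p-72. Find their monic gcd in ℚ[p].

Apply the Euclidean algorithm:
  p^5+7p^4+7p^3-51p^2-144p-108 = (p+3)(p^4+4p^3-11p^2-66p-72) + (6p^3+48p^2+126p+108)
  p^4+4p^3-11p^2-66p-72 = ((1/6)p-2/3)(6p^3+48p^2+126p+108) + (0)
Last nonzero remainder: 6p^3+48p^2+126p+108. Dividing through by 6 gives the monic gcd p^3+8p^2+21p+18.

p^3+8p^2+21p+18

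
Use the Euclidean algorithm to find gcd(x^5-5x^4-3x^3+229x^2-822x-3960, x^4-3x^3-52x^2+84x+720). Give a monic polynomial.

Euclidean algorithm in ℚ[x]:
  x^5-5x^4-3x^3+229x^2-822x-3960 = (x-2)(x^4-3x^3-52x^2+84x+720) + (43x^3+41x^2-1374x-2520)
  x^4-3x^3-52x^2+84x+720 = ((1/43)x-170/1849)(43x^3+41x^2-1374x-2520) + (-(30096/1849)x^2+(30096/1849)x+902880/1849)
  43x^3+41x^2-1374x-2520 = (-(79507/30096)x-12943/2508)(-(30096/1849)x^2+(30096/1849)x+902880/1849) + (0)
Last nonzero remainder: -(30096/1849)x^2+(30096/1849)x+902880/1849. Dividing through by -30096/1849 gives the monic gcd x^2-x-30.

x^2-x-30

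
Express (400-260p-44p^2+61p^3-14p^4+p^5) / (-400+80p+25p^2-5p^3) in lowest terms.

Euclidean algorithm in ℚ[p]:
  p^5-14p^4+61p^3-44p^2-260p+400 = (-(1/5)p^2+(9/5)p-32/5)(-5p^3+25p^2+80p-400) + (-108p^2+972p-2160)
  -5p^3+25p^2+80p-400 = ((5/108)p+5/27)(-108p^2+972p-2160) + (0)
Last nonzero remainder: -108p^2+972p-2160. Dividing through by -108 gives the monic gcd p^2-9p+20.
Cancel p^2-9p+20 from numerator and denominator to get the reduced form.

(-20+4p+5p^2-p^3)/(20+5p)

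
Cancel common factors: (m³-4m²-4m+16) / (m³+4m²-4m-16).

(m-4)/(m+4)

Euclidean algorithm in ℚ[m]:
  m³-4m²-4m+16 = (m³+4m²-4m-16) + (-8m²+32)
  m³+4m²-4m-16 = (-(1/8)m-1/2)(-8m²+32) + (0)
Last nonzero remainder: -8m²+32. Dividing through by -8 gives the monic gcd m²-4.
Cancel m²-4 from numerator and denominator to get the reduced form.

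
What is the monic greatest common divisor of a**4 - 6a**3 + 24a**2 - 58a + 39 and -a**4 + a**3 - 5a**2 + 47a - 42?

Repeated division with remainder:
  a**4 - 6a**3 + 24a**2 - 58a + 39 = (-1)(-a**4 + a**3 - 5a**2 + 47a - 42) + (-5a**3 + 19a**2 - 11a - 3)
  -a**4 + a**3 - 5a**2 + 47a - 42 = ((1/5)a + 14/25)(-5a**3 + 19a**2 - 11a - 3) + (-(336/25)a**2 + (1344/25)a - 1008/25)
  -5a**3 + 19a**2 - 11a - 3 = ((125/336)a + 25/336)(-(336/25)a**2 + (1344/25)a - 1008/25) + (0)
Last nonzero remainder: -(336/25)a**2 + (1344/25)a - 1008/25. Dividing through by -336/25 gives the monic gcd a**2 - 4a + 3.

a**2 - 4a + 3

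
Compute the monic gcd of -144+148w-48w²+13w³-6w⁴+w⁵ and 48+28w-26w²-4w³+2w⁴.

8-6w+w²

Euclidean algorithm in ℚ[w]:
  w⁵-6w⁴+13w³-48w²+148w-144 = ((1/2)w-2)(2w⁴-4w³-26w²+28w+48) + (18w³-114w²+180w-48)
  2w⁴-4w³-26w²+28w+48 = ((1/9)w+13/27)(18w³-114w²+180w-48) + ((80/9)w²-(160/3)w+640/9)
  18w³-114w²+180w-48 = ((81/40)w-27/40)((80/9)w²-(160/3)w+640/9) + (0)
Last nonzero remainder: (80/9)w²-(160/3)w+640/9. Dividing through by 80/9 gives the monic gcd w²-6w+8.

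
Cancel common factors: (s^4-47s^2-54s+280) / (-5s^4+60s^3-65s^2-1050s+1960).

(-s-5)/(5s-35)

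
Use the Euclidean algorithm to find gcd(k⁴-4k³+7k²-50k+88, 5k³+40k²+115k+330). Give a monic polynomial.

k²+2k+11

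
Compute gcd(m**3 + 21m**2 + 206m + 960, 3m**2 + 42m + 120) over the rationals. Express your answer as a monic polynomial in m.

Euclidean algorithm in ℚ[m]:
  m**3 + 21m**2 + 206m + 960 = ((1/3)m + 7/3)(3m**2 + 42m + 120) + (68m + 680)
  3m**2 + 42m + 120 = ((3/68)m + 3/17)(68m + 680) + (0)
Last nonzero remainder: 68m + 680. Dividing through by 68 gives the monic gcd m + 10.

m + 10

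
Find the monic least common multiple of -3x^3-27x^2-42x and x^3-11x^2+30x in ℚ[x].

x^5-2x^4-55x^3+116x^2+420x

Apply the Euclidean algorithm:
  -3x^3-27x^2-42x = (-3)(x^3-11x^2+30x) + (-60x^2+48x)
  x^3-11x^2+30x = (-(1/60)x+17/100)(-60x^2+48x) + ((546/25)x)
  -60x^2+48x = (-(250/91)x+200/91)((546/25)x) + (0)
Last nonzero remainder: (546/25)x. Dividing through by 546/25 gives the monic gcd x.
Then lcm(f, g) = f·g / gcd(f, g); expanding and making the result monic gives the answer.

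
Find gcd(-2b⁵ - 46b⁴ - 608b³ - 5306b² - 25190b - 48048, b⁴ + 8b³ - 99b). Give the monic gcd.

Repeated division with remainder:
  -2b⁵ - 46b⁴ - 608b³ - 5306b² - 25190b - 48048 = (-2b - 30)(b⁴ + 8b³ - 99b) + (-368b³ - 5504b² - 28160b - 48048)
  b⁴ + 8b³ - 99b = (-(1/368)b + 10/529)(-368b³ - 5504b² - 28160b - 48048) + ((14560/529)b² + (160160/529)b + 480480/529)
  -368b³ - 5504b² - 28160b - 48048 = (-(12167/910)b - 529/10)((14560/529)b² + (160160/529)b + 480480/529) + (0)
Last nonzero remainder: (14560/529)b² + (160160/529)b + 480480/529. Dividing through by 14560/529 gives the monic gcd b² + 11b + 33.

b² + 11b + 33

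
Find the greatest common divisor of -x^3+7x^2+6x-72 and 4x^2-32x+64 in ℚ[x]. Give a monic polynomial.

Euclidean algorithm in ℚ[x]:
  -x^3+7x^2+6x-72 = (-(1/4)x-1/4)(4x^2-32x+64) + (14x-56)
  4x^2-32x+64 = ((2/7)x-8/7)(14x-56) + (0)
Last nonzero remainder: 14x-56. Dividing through by 14 gives the monic gcd x-4.

x-4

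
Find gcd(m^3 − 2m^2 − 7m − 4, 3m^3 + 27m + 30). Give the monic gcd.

m + 1

Apply the Euclidean algorithm:
  m^3 − 2m^2 − 7m − 4 = (1/3)(3m^3 + 27m + 30) + (−2m^2 − 16m − 14)
  3m^3 + 27m + 30 = (−(3/2)m + 12)(−2m^2 − 16m − 14) + (198m + 198)
  −2m^2 − 16m − 14 = (−(1/99)m − 7/99)(198m + 198) + (0)
Last nonzero remainder: 198m + 198. Dividing through by 198 gives the monic gcd m + 1.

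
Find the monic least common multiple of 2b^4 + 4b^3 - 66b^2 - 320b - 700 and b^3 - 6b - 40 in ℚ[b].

b^5 - 2b^4 - 41b^3 - 28b^2 + 290b + 1400

By polynomial division,
  2b^4 + 4b^3 - 66b^2 - 320b - 700 = (2b + 4)(b^3 - 6b - 40) + (-54b^2 - 216b - 540)
  b^3 - 6b - 40 = (-(1/54)b + 2/27)(-54b^2 - 216b - 540) + (0)
Last nonzero remainder: -54b^2 - 216b - 540. Dividing through by -54 gives the monic gcd b^2 + 4b + 10.
Then lcm(f, g) = f·g / gcd(f, g); expanding and making the result monic gives the answer.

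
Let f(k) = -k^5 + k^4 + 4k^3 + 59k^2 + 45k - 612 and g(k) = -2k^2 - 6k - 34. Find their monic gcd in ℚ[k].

Apply the Euclidean algorithm:
  -k^5 + k^4 + 4k^3 + 59k^2 + 45k - 612 = ((1/2)k^3 - 2k^2 - (9/2)k + 18)(-2k^2 - 6k - 34) + (0)
Last nonzero remainder: -2k^2 - 6k - 34. Dividing through by -2 gives the monic gcd k^2 + 3k + 17.

k^2 + 3k + 17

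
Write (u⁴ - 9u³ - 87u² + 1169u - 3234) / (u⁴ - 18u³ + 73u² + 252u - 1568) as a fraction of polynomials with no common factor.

By polynomial division,
  u⁴ - 9u³ - 87u² + 1169u - 3234 = (u⁴ - 18u³ + 73u² + 252u - 1568) + (9u³ - 160u² + 917u - 1666)
  u⁴ - 18u³ + 73u² + 252u - 1568 = ((1/9)u - 2/81)(9u³ - 160u² + 917u - 1666) + (-(2660/81)u² + (37240/81)u - 130340/81)
  9u³ - 160u² + 917u - 1666 = (-(729/2660)u + 1377/1330)(-(2660/81)u² + (37240/81)u - 130340/81) + (0)
Last nonzero remainder: -(2660/81)u² + (37240/81)u - 130340/81. Dividing through by -2660/81 gives the monic gcd u² - 14u + 49.
Cancel u² - 14u + 49 from numerator and denominator to get the reduced form.

(u² + 5u - 66)/(u² - 4u - 32)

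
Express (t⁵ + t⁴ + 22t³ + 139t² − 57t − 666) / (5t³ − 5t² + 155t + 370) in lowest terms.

(t³ + 4t² − 3t − 18)/(5t + 10)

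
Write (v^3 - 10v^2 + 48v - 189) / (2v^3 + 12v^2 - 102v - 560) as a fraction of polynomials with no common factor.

By polynomial division,
  v^3 - 10v^2 + 48v - 189 = (1/2)(2v^3 + 12v^2 - 102v - 560) + (-16v^2 + 99v + 91)
  2v^3 + 12v^2 - 102v - 560 = (-(1/8)v - 195/128)(-16v^2 + 99v + 91) + ((7705/128)v - 53935/128)
  -16v^2 + 99v + 91 = (-(2048/7705)v - 1664/7705)((7705/128)v - 53935/128) + (0)
Last nonzero remainder: (7705/128)v - 53935/128. Dividing through by 7705/128 gives the monic gcd v - 7.
Cancel v - 7 from numerator and denominator to get the reduced form.

(v^2 - 3v + 27)/(2v^2 + 26v + 80)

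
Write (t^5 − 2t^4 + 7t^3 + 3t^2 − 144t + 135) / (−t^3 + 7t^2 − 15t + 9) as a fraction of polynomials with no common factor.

(−t^3 − 2t^2 − 12t − 45)/(t − 3)

Euclidean algorithm in ℚ[t]:
  t^5 − 2t^4 + 7t^3 + 3t^2 − 144t + 135 = (−t^2 − 5t − 27)(−t^3 + 7t^2 − 15t + 9) + (126t^2 − 504t + 378)
  −t^3 + 7t^2 − 15t + 9 = (−(1/126)t + 1/42)(126t^2 − 504t + 378) + (0)
Last nonzero remainder: 126t^2 − 504t + 378. Dividing through by 126 gives the monic gcd t^2 − 4t + 3.
Cancel t^2 − 4t + 3 from numerator and denominator to get the reduced form.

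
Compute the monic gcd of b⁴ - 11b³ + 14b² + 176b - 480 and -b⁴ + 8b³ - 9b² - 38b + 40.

b² - 9b + 20

Repeated division with remainder:
  b⁴ - 11b³ + 14b² + 176b - 480 = (-1)(-b⁴ + 8b³ - 9b² - 38b + 40) + (-3b³ + 5b² + 138b - 440)
  -b⁴ + 8b³ - 9b² - 38b + 40 = ((1/3)b - 19/9)(-3b³ + 5b² + 138b - 440) + (-(400/9)b² + 400b - 8000/9)
  -3b³ + 5b² + 138b - 440 = ((27/400)b + 99/200)(-(400/9)b² + 400b - 8000/9) + (0)
Last nonzero remainder: -(400/9)b² + 400b - 8000/9. Dividing through by -400/9 gives the monic gcd b² - 9b + 20.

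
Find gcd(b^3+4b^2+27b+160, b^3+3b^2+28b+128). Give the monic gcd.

Apply the Euclidean algorithm:
  b^3+4b^2+27b+160 = (b^3+3b^2+28b+128) + (b^2-b+32)
  b^3+3b^2+28b+128 = (b+4)(b^2-b+32) + (0)
The last nonzero remainder b^2-b+32 is already monic.

b^2-b+32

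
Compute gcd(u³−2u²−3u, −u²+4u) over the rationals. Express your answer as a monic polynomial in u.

u

By polynomial division,
  u³−2u²−3u = (−u−2)(−u²+4u) + (5u)
  −u²+4u = (−(1/5)u+4/5)(5u) + (0)
Last nonzero remainder: 5u. Dividing through by 5 gives the monic gcd u.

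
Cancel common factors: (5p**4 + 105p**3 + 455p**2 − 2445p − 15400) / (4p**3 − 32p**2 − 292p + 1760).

Apply the Euclidean algorithm:
  5p**4 + 105p**3 + 455p**2 − 2445p − 15400 = ((5/4)p + 145/4)(4p**3 − 32p**2 − 292p + 1760) + (1980p**2 + 5940p − 79200)
  4p**3 − 32p**2 − 292p + 1760 = ((1/495)p − 1/45)(1980p**2 + 5940p − 79200) + (0)
Last nonzero remainder: 1980p**2 + 5940p − 79200. Dividing through by 1980 gives the monic gcd p**2 + 3p − 40.
Cancel p**2 + 3p − 40 from numerator and denominator to get the reduced form.

(5p**2 + 90p + 385)/(4p − 44)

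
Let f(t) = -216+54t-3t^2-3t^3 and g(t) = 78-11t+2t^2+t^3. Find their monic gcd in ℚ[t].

6+t

By polynomial division,
  -3t^3-3t^2+54t-216 = (-3)(t^3+2t^2-11t+78) + (3t^2+21t+18)
  t^3+2t^2-11t+78 = ((1/3)t-5/3)(3t^2+21t+18) + (18t+108)
  3t^2+21t+18 = ((1/6)t+1/6)(18t+108) + (0)
Last nonzero remainder: 18t+108. Dividing through by 18 gives the monic gcd t+6.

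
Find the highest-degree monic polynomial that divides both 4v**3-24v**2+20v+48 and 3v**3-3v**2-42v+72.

v-3

Repeated division with remainder:
  4v**3-24v**2+20v+48 = (4/3)(3v**3-3v**2-42v+72) + (-20v**2+76v-48)
  3v**3-3v**2-42v+72 = (-(3/20)v-21/50)(-20v**2+76v-48) + (-(432/25)v+1296/25)
  -20v**2+76v-48 = ((125/108)v-25/27)(-(432/25)v+1296/25) + (0)
Last nonzero remainder: -(432/25)v+1296/25. Dividing through by -432/25 gives the monic gcd v-3.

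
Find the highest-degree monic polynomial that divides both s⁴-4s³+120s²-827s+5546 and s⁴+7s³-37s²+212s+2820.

s²-9s+47

Apply the Euclidean algorithm:
  s⁴-4s³+120s²-827s+5546 = (s⁴+7s³-37s²+212s+2820) + (-11s³+157s²-1039s+2726)
  s⁴+7s³-37s²+212s+2820 = (-(1/11)s-234/121)(-11s³+157s²-1039s+2726) + ((20832/121)s²-(187488/121)s+979104/121)
  -11s³+157s²-1039s+2726 = (-(1331/20832)s+3509/10416)((20832/121)s²-(187488/121)s+979104/121) + (0)
Last nonzero remainder: (20832/121)s²-(187488/121)s+979104/121. Dividing through by 20832/121 gives the monic gcd s²-9s+47.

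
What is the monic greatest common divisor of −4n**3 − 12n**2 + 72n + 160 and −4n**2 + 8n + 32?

Repeated division with remainder:
  −4n**3 − 12n**2 + 72n + 160 = (n + 5)(−4n**2 + 8n + 32) + (0)
Last nonzero remainder: −4n**2 + 8n + 32. Dividing through by −4 gives the monic gcd n**2 − 2n − 8.

n**2 − 2n − 8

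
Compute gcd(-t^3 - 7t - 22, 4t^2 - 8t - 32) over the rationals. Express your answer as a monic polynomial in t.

t + 2

Repeated division with remainder:
  -t^3 - 7t - 22 = (-(1/4)t - 1/2)(4t^2 - 8t - 32) + (-19t - 38)
  4t^2 - 8t - 32 = (-(4/19)t + 16/19)(-19t - 38) + (0)
Last nonzero remainder: -19t - 38. Dividing through by -19 gives the monic gcd t + 2.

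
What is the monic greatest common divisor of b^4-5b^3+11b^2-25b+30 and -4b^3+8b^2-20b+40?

b^3-2b^2+5b-10

Euclidean algorithm in ℚ[b]:
  b^4-5b^3+11b^2-25b+30 = (-(1/4)b+3/4)(-4b^3+8b^2-20b+40) + (0)
Last nonzero remainder: -4b^3+8b^2-20b+40. Dividing through by -4 gives the monic gcd b^3-2b^2+5b-10.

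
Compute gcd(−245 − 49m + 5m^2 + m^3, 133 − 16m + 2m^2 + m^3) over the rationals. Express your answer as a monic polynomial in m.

7 + m

By polynomial division,
  m^3 + 5m^2 − 49m − 245 = (m^3 + 2m^2 − 16m + 133) + (3m^2 − 33m − 378)
  m^3 + 2m^2 − 16m + 133 = ((1/3)m + 13/3)(3m^2 − 33m − 378) + (253m + 1771)
  3m^2 − 33m − 378 = ((3/253)m − 54/253)(253m + 1771) + (0)
Last nonzero remainder: 253m + 1771. Dividing through by 253 gives the monic gcd m + 7.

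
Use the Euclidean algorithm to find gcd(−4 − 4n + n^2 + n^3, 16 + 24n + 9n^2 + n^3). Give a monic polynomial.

Apply the Euclidean algorithm:
  n^3 + n^2 − 4n − 4 = (n^3 + 9n^2 + 24n + 16) + (−8n^2 − 28n − 20)
  n^3 + 9n^2 + 24n + 16 = (−(1/8)n − 11/16)(−8n^2 − 28n − 20) + ((9/4)n + 9/4)
  −8n^2 − 28n − 20 = (−(32/9)n − 80/9)((9/4)n + 9/4) + (0)
Last nonzero remainder: (9/4)n + 9/4. Dividing through by 9/4 gives the monic gcd n + 1.

1 + n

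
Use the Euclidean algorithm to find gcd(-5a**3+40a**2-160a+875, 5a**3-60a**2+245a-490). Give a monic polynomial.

a-7

Euclidean algorithm in ℚ[a]:
  -5a**3+40a**2-160a+875 = (-1)(5a**3-60a**2+245a-490) + (-20a**2+85a+385)
  5a**3-60a**2+245a-490 = (-(1/4)a+31/16)(-20a**2+85a+385) + ((2825/16)a-19775/16)
  -20a**2+85a+385 = (-(64/565)a-176/565)((2825/16)a-19775/16) + (0)
Last nonzero remainder: (2825/16)a-19775/16. Dividing through by 2825/16 gives the monic gcd a-7.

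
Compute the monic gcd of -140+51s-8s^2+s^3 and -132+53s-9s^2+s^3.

Euclidean algorithm in ℚ[s]:
  s^3-8s^2+51s-140 = (s^3-9s^2+53s-132) + (s^2-2s-8)
  s^3-9s^2+53s-132 = (s-7)(s^2-2s-8) + (47s-188)
  s^2-2s-8 = ((1/47)s+2/47)(47s-188) + (0)
Last nonzero remainder: 47s-188. Dividing through by 47 gives the monic gcd s-4.

-4+s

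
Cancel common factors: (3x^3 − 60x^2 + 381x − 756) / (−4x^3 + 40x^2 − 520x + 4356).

(−3x^2 + 33x − 84)/(4x^2 − 4x + 484)

Apply the Euclidean algorithm:
  3x^3 − 60x^2 + 381x − 756 = (−3/4)(−4x^3 + 40x^2 − 520x + 4356) + (−30x^2 − 9x + 2511)
  −4x^3 + 40x^2 − 520x + 4356 = ((2/15)x − 103/75)(−30x^2 − 9x + 2511) + (−(21679/25)x + 195111/25)
  −30x^2 − 9x + 2511 = ((750/21679)x + 6975/21679)(−(21679/25)x + 195111/25) + (0)
Last nonzero remainder: −(21679/25)x + 195111/25. Dividing through by −21679/25 gives the monic gcd x − 9.
Cancel x − 9 from numerator and denominator to get the reduced form.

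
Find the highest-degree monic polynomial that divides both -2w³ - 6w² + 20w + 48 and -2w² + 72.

Apply the Euclidean algorithm:
  -2w³ - 6w² + 20w + 48 = (w + 3)(-2w² + 72) + (-52w - 168)
  -2w² + 72 = ((1/26)w - 21/169)(-52w - 168) + (8640/169)
  -52w - 168 = (-(2197/2160)w - 1183/360)(8640/169) + (0)
The last nonzero remainder is the constant 8640/169, so the polynomials are coprime and gcd = 1.

1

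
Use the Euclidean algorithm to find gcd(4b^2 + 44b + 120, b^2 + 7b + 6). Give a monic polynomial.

Apply the Euclidean algorithm:
  4b^2 + 44b + 120 = (4)(b^2 + 7b + 6) + (16b + 96)
  b^2 + 7b + 6 = ((1/16)b + 1/16)(16b + 96) + (0)
Last nonzero remainder: 16b + 96. Dividing through by 16 gives the monic gcd b + 6.

b + 6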